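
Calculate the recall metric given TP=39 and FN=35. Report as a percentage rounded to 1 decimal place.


Recall = TP / (TP + FN) * 100
= 39 / (39 + 35)
= 39 / 74
= 0.527
= 52.7%

52.7


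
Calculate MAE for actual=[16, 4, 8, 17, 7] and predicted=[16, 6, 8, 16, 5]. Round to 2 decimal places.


Absolute errors: [0, 2, 0, 1, 2]
Sum of absolute errors = 5
MAE = 5 / 5 = 1.00

1.00


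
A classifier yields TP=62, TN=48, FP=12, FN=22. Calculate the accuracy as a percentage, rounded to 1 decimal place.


Accuracy = (TP + TN) / (TP + TN + FP + FN) * 100
= (62 + 48) / (62 + 48 + 12 + 22)
= 110 / 144
= 0.7639
= 76.4%

76.4


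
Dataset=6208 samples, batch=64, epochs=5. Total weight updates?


Iterations per epoch = 6208 / 64 = 97
Total updates = iterations_per_epoch * epochs
= 97 * 5
= 485

485


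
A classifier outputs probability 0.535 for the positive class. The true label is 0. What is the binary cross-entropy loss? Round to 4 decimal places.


For y=0: Loss = -log(1-p)
= -log(1 - 0.535)
= -log(0.465)
= -(-0.7657)
= 0.7657

0.7657


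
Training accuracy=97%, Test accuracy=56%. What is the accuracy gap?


Gap = train_accuracy - test_accuracy
= 97 - 56
= 41%
This large gap strongly indicates overfitting.

41


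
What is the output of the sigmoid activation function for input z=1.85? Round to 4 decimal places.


sigmoid(z) = 1 / (1 + exp(-z))
exp(-(1.85)) = exp(-1.85) = 0.1572
1 + 0.1572 = 1.1572
1 / 1.1572 = 0.8641

0.8641


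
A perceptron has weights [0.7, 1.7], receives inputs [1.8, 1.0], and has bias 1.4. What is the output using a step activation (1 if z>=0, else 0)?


z = w . x + b
= 0.7*1.8 + 1.7*1.0 + 1.4
= 1.26 + 1.7 + 1.4
= 2.96 + 1.4
= 4.36
Since z = 4.36 >= 0, output = 1

1


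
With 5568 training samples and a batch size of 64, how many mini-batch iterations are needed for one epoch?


Iterations per epoch = dataset_size / batch_size
= 5568 / 64
= 87

87


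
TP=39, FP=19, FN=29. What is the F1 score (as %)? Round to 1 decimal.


Precision = TP / (TP + FP) = 39 / 58 = 0.6724
Recall = TP / (TP + FN) = 39 / 68 = 0.5735
F1 = 2 * P * R / (P + R)
= 2 * 0.6724 * 0.5735 / (0.6724 + 0.5735)
= 0.7713 / 1.2459
= 0.619
As percentage: 61.9%

61.9


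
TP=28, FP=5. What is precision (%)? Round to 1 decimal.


Precision = TP / (TP + FP) * 100
= 28 / (28 + 5)
= 28 / 33
= 0.8485
= 84.8%

84.8


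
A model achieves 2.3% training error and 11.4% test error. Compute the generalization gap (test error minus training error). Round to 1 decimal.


Generalization gap = test_error - train_error
= 11.4 - 2.3
= 9.1%
A moderate gap.

9.1


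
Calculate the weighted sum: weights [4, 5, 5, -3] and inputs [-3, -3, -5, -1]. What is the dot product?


Element-wise products:
4 * -3 = -12
5 * -3 = -15
5 * -5 = -25
-3 * -1 = 3
Sum = -12 + -15 + -25 + 3
= -49

-49


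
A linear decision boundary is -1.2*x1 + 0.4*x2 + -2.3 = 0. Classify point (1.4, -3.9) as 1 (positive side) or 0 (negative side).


Compute -1.2 * 1.4 + 0.4 * -3.9 + -2.3
= -1.68 + -1.56 + -2.3
= -5.54
Since -5.54 < 0, the point is on the negative side.

0


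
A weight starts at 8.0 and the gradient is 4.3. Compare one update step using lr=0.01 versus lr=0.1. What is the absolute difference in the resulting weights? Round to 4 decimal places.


With lr=0.01: w_new = 8.0 - 0.01 * 4.3 = 7.957
With lr=0.1: w_new = 8.0 - 0.1 * 4.3 = 7.57
Absolute difference = |7.957 - 7.57|
= 0.3870

0.3870


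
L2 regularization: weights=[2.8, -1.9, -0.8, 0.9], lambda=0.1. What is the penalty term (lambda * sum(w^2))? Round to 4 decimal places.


Squaring each weight:
2.8^2 = 7.84
(-1.9)^2 = 3.61
(-0.8)^2 = 0.64
0.9^2 = 0.81
Sum of squares = 12.9
Penalty = 0.1 * 12.9 = 1.2900

1.2900


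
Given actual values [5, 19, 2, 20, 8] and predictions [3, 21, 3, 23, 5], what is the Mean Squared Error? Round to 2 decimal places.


Differences: [2, -2, -1, -3, 3]
Squared errors: [4, 4, 1, 9, 9]
Sum of squared errors = 27
MSE = 27 / 5 = 5.40

5.40


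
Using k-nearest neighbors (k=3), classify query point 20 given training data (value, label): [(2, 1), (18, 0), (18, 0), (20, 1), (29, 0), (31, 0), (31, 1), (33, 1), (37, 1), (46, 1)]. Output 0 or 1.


Distances from query 20:
Point 20 (class 1): distance = 0
Point 18 (class 0): distance = 2
Point 18 (class 0): distance = 2
K=3 nearest neighbors: classes = [1, 0, 0]
Votes for class 1: 1 / 3
Majority vote => class 0

0


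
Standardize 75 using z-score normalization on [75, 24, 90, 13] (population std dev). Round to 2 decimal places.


Mean = (75 + 24 + 90 + 13) / 4 = 50.5
Variance = sum((x_i - mean)^2) / n = 1067.25
Std = sqrt(1067.25) = 32.6688
Z = (x - mean) / std
= (75 - 50.5) / 32.6688
= 24.5 / 32.6688
= 0.75

0.75


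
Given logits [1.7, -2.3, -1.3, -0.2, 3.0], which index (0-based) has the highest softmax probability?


Softmax is a monotonic transformation, so it preserves the argmax.
We need to find the index of the maximum logit.
Index 0: 1.7
Index 1: -2.3
Index 2: -1.3
Index 3: -0.2
Index 4: 3.0
Maximum logit = 3.0 at index 4

4


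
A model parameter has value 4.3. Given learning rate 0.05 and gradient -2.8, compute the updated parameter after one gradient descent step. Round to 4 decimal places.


w_new = w_old - lr * gradient
= 4.3 - 0.05 * -2.8
= 4.3 - (-0.14)
= 4.4400

4.4400


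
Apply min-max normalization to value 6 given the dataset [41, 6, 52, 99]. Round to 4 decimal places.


Min = 6, Max = 99
Range = 99 - 6 = 93
Scaled = (x - min) / (max - min)
= (6 - 6) / 93
= 0 / 93
= 0.0000

0.0000


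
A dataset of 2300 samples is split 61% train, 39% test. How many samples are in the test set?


Train samples = 2300 * 61% = 1403
Test samples = 2300 - 1403
= 897

897


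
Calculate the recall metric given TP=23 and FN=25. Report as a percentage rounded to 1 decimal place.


Recall = TP / (TP + FN) * 100
= 23 / (23 + 25)
= 23 / 48
= 0.4792
= 47.9%

47.9


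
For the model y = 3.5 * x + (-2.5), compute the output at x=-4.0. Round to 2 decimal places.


y = 3.5 * -4.0 + (-2.5)
= -14.0 + (-2.5)
= -16.50

-16.50


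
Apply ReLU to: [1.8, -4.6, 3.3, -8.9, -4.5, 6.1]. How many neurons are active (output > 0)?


ReLU(x) = max(0, x) for each element:
ReLU(1.8) = 1.8
ReLU(-4.6) = 0
ReLU(3.3) = 3.3
ReLU(-8.9) = 0
ReLU(-4.5) = 0
ReLU(6.1) = 6.1
Active neurons (>0): 3

3


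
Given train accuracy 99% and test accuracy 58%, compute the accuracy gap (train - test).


Gap = train_accuracy - test_accuracy
= 99 - 58
= 41%
This large gap strongly indicates overfitting.

41


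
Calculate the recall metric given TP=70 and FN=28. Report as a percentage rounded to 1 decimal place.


Recall = TP / (TP + FN) * 100
= 70 / (70 + 28)
= 70 / 98
= 0.7143
= 71.4%

71.4


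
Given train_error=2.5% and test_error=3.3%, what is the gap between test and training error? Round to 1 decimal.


Generalization gap = test_error - train_error
= 3.3 - 2.5
= 0.8%
A small gap suggests good generalization.

0.8


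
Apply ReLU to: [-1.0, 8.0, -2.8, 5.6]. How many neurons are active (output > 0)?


ReLU(x) = max(0, x) for each element:
ReLU(-1.0) = 0
ReLU(8.0) = 8.0
ReLU(-2.8) = 0
ReLU(5.6) = 5.6
Active neurons (>0): 2

2


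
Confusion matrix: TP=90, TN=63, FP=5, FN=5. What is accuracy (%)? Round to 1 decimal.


Accuracy = (TP + TN) / (TP + TN + FP + FN) * 100
= (90 + 63) / (90 + 63 + 5 + 5)
= 153 / 163
= 0.9387
= 93.9%

93.9


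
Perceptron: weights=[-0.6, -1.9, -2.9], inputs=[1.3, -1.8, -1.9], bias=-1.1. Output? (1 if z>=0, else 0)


z = w . x + b
= -0.6*1.3 + -1.9*-1.8 + -2.9*-1.9 + -1.1
= -0.78 + 3.42 + 5.51 + -1.1
= 8.15 + -1.1
= 7.05
Since z = 7.05 >= 0, output = 1

1


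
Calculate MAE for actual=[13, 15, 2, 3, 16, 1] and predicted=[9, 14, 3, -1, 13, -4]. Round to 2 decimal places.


Absolute errors: [4, 1, 1, 4, 3, 5]
Sum of absolute errors = 18
MAE = 18 / 6 = 3.00

3.00


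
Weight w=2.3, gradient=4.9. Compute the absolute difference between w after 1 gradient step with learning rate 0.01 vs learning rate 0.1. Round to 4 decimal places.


With lr=0.01: w_new = 2.3 - 0.01 * 4.9 = 2.251
With lr=0.1: w_new = 2.3 - 0.1 * 4.9 = 1.81
Absolute difference = |2.251 - 1.81|
= 0.4410

0.4410


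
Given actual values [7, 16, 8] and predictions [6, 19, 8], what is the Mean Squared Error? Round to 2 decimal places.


Differences: [1, -3, 0]
Squared errors: [1, 9, 0]
Sum of squared errors = 10
MSE = 10 / 3 = 3.33

3.33


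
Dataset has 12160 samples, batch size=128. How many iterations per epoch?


Iterations per epoch = dataset_size / batch_size
= 12160 / 128
= 95

95


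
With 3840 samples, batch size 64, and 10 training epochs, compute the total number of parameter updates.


Iterations per epoch = 3840 / 64 = 60
Total updates = iterations_per_epoch * epochs
= 60 * 10
= 600

600


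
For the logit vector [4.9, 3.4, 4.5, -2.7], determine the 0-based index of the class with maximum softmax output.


Softmax is a monotonic transformation, so it preserves the argmax.
We need to find the index of the maximum logit.
Index 0: 4.9
Index 1: 3.4
Index 2: 4.5
Index 3: -2.7
Maximum logit = 4.9 at index 0

0


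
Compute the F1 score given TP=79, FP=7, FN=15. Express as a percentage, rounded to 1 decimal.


Precision = TP / (TP + FP) = 79 / 86 = 0.9186
Recall = TP / (TP + FN) = 79 / 94 = 0.8404
F1 = 2 * P * R / (P + R)
= 2 * 0.9186 * 0.8404 / (0.9186 + 0.8404)
= 1.544 / 1.759
= 0.8778
As percentage: 87.8%

87.8


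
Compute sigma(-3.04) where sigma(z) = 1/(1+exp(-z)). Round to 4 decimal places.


sigmoid(z) = 1 / (1 + exp(-z))
exp(-(-3.04)) = exp(3.04) = 20.9052
1 + 20.9052 = 21.9052
1 / 21.9052 = 0.0457

0.0457


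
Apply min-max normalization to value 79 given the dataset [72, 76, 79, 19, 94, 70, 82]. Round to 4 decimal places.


Min = 19, Max = 94
Range = 94 - 19 = 75
Scaled = (x - min) / (max - min)
= (79 - 19) / 75
= 60 / 75
= 0.8000

0.8000


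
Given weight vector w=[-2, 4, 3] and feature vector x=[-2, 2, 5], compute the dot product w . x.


Element-wise products:
-2 * -2 = 4
4 * 2 = 8
3 * 5 = 15
Sum = 4 + 8 + 15
= 27

27


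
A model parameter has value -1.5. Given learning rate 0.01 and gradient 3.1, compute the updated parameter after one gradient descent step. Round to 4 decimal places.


w_new = w_old - lr * gradient
= -1.5 - 0.01 * 3.1
= -1.5 - (0.031)
= -1.5310

-1.5310


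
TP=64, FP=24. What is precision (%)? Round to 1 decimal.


Precision = TP / (TP + FP) * 100
= 64 / (64 + 24)
= 64 / 88
= 0.7273
= 72.7%

72.7


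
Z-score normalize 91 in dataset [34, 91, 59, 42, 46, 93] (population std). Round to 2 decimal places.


Mean = (34 + 91 + 59 + 42 + 46 + 93) / 6 = 60.8333
Variance = sum((x_i - mean)^2) / n = 540.4722
Std = sqrt(540.4722) = 23.2481
Z = (x - mean) / std
= (91 - 60.8333) / 23.2481
= 30.1667 / 23.2481
= 1.30

1.30


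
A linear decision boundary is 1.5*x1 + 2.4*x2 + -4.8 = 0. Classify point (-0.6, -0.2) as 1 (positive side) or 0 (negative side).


Compute 1.5 * -0.6 + 2.4 * -0.2 + -4.8
= -0.9 + -0.48 + -4.8
= -6.18
Since -6.18 < 0, the point is on the negative side.

0


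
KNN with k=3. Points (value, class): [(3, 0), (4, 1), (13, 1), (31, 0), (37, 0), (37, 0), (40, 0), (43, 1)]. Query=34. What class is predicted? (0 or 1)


Distances from query 34:
Point 31 (class 0): distance = 3
Point 37 (class 0): distance = 3
Point 37 (class 0): distance = 3
K=3 nearest neighbors: classes = [0, 0, 0]
Votes for class 1: 0 / 3
Majority vote => class 0

0


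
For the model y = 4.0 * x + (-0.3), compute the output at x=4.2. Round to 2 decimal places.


y = 4.0 * 4.2 + (-0.3)
= 16.8 + (-0.3)
= 16.50

16.50


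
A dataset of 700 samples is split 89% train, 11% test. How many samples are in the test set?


Train samples = 700 * 89% = 623
Test samples = 700 - 623
= 77

77


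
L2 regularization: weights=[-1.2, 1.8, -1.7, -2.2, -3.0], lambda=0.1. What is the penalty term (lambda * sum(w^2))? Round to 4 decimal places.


Squaring each weight:
(-1.2)^2 = 1.44
1.8^2 = 3.24
(-1.7)^2 = 2.89
(-2.2)^2 = 4.84
(-3.0)^2 = 9.0
Sum of squares = 21.41
Penalty = 0.1 * 21.41 = 2.1410

2.1410


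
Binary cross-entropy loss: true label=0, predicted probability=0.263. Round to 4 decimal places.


For y=0: Loss = -log(1-p)
= -log(1 - 0.263)
= -log(0.737)
= -(-0.3052)
= 0.3052

0.3052


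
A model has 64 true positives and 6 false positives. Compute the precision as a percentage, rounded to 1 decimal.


Precision = TP / (TP + FP) * 100
= 64 / (64 + 6)
= 64 / 70
= 0.9143
= 91.4%

91.4


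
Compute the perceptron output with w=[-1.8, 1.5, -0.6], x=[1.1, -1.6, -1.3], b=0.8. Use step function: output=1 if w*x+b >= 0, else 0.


z = w . x + b
= -1.8*1.1 + 1.5*-1.6 + -0.6*-1.3 + 0.8
= -1.98 + -2.4 + 0.78 + 0.8
= -3.6 + 0.8
= -2.8
Since z = -2.8 < 0, output = 0

0


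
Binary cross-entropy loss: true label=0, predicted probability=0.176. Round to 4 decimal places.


For y=0: Loss = -log(1-p)
= -log(1 - 0.176)
= -log(0.824)
= -(-0.1936)
= 0.1936

0.1936


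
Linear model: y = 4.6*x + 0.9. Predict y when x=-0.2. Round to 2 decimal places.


y = 4.6 * -0.2 + (0.9)
= -0.92 + (0.9)
= -0.02

-0.02


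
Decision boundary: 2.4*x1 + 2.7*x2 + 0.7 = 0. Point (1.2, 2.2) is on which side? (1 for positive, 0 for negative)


Compute 2.4 * 1.2 + 2.7 * 2.2 + 0.7
= 2.88 + 5.94 + 0.7
= 9.52
Since 9.52 >= 0, the point is on the positive side.

1


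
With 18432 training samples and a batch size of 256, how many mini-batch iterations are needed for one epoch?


Iterations per epoch = dataset_size / batch_size
= 18432 / 256
= 72

72


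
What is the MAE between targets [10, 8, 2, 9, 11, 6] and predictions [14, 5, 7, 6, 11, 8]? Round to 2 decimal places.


Absolute errors: [4, 3, 5, 3, 0, 2]
Sum of absolute errors = 17
MAE = 17 / 6 = 2.83

2.83


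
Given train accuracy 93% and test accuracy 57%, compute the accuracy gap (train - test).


Gap = train_accuracy - test_accuracy
= 93 - 57
= 36%
This large gap strongly indicates overfitting.

36


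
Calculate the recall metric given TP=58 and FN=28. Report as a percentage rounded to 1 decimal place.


Recall = TP / (TP + FN) * 100
= 58 / (58 + 28)
= 58 / 86
= 0.6744
= 67.4%

67.4


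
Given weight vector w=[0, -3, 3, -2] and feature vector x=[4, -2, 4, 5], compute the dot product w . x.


Element-wise products:
0 * 4 = 0
-3 * -2 = 6
3 * 4 = 12
-2 * 5 = -10
Sum = 0 + 6 + 12 + -10
= 8

8


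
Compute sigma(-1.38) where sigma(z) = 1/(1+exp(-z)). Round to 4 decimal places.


sigmoid(z) = 1 / (1 + exp(-z))
exp(-(-1.38)) = exp(1.38) = 3.9749
1 + 3.9749 = 4.9749
1 / 4.9749 = 0.2010

0.2010


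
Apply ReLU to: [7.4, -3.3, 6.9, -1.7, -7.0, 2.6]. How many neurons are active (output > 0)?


ReLU(x) = max(0, x) for each element:
ReLU(7.4) = 7.4
ReLU(-3.3) = 0
ReLU(6.9) = 6.9
ReLU(-1.7) = 0
ReLU(-7.0) = 0
ReLU(2.6) = 2.6
Active neurons (>0): 3

3


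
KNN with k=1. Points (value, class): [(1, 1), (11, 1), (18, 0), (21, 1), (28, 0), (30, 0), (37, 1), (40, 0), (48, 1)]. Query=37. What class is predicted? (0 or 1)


Distances from query 37:
Point 37 (class 1): distance = 0
K=1 nearest neighbors: classes = [1]
Votes for class 1: 1 / 1
Majority vote => class 1

1


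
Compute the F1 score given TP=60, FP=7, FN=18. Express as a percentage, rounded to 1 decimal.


Precision = TP / (TP + FP) = 60 / 67 = 0.8955
Recall = TP / (TP + FN) = 60 / 78 = 0.7692
F1 = 2 * P * R / (P + R)
= 2 * 0.8955 * 0.7692 / (0.8955 + 0.7692)
= 1.3777 / 1.6648
= 0.8276
As percentage: 82.8%

82.8


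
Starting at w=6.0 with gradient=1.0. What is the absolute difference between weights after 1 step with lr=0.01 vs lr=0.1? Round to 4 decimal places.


With lr=0.01: w_new = 6.0 - 0.01 * 1.0 = 5.99
With lr=0.1: w_new = 6.0 - 0.1 * 1.0 = 5.9
Absolute difference = |5.99 - 5.9|
= 0.0900

0.0900


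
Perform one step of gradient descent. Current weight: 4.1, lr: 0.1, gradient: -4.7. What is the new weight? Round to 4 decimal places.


w_new = w_old - lr * gradient
= 4.1 - 0.1 * -4.7
= 4.1 - (-0.47)
= 4.5700

4.5700


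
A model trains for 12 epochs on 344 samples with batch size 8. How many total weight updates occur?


Iterations per epoch = 344 / 8 = 43
Total updates = iterations_per_epoch * epochs
= 43 * 12
= 516

516


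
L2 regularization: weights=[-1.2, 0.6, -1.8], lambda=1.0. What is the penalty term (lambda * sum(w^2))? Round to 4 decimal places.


Squaring each weight:
(-1.2)^2 = 1.44
0.6^2 = 0.36
(-1.8)^2 = 3.24
Sum of squares = 5.04
Penalty = 1.0 * 5.04 = 5.0400

5.0400


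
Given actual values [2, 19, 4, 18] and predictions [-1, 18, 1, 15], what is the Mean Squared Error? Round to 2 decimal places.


Differences: [3, 1, 3, 3]
Squared errors: [9, 1, 9, 9]
Sum of squared errors = 28
MSE = 28 / 4 = 7.00

7.00


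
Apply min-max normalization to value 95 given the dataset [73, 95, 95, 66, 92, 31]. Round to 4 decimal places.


Min = 31, Max = 95
Range = 95 - 31 = 64
Scaled = (x - min) / (max - min)
= (95 - 31) / 64
= 64 / 64
= 1.0000

1.0000


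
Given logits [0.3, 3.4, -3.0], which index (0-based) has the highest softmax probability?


Softmax is a monotonic transformation, so it preserves the argmax.
We need to find the index of the maximum logit.
Index 0: 0.3
Index 1: 3.4
Index 2: -3.0
Maximum logit = 3.4 at index 1

1


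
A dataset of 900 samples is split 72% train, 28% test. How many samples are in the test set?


Train samples = 900 * 72% = 648
Test samples = 900 - 648
= 252

252


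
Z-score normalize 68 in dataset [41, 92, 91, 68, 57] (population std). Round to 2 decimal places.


Mean = (41 + 92 + 91 + 68 + 57) / 5 = 69.8
Variance = sum((x_i - mean)^2) / n = 387.76
Std = sqrt(387.76) = 19.6916
Z = (x - mean) / std
= (68 - 69.8) / 19.6916
= -1.8 / 19.6916
= -0.09

-0.09


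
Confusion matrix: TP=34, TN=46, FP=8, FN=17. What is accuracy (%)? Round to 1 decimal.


Accuracy = (TP + TN) / (TP + TN + FP + FN) * 100
= (34 + 46) / (34 + 46 + 8 + 17)
= 80 / 105
= 0.7619
= 76.2%

76.2


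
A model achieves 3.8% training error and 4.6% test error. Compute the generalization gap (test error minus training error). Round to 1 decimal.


Generalization gap = test_error - train_error
= 4.6 - 3.8
= 0.8%
A small gap suggests good generalization.

0.8


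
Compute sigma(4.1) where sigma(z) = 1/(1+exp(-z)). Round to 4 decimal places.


sigmoid(z) = 1 / (1 + exp(-z))
exp(-(4.1)) = exp(-4.1) = 0.0166
1 + 0.0166 = 1.0166
1 / 1.0166 = 0.9837

0.9837


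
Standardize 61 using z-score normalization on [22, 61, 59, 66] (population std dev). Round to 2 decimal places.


Mean = (22 + 61 + 59 + 66) / 4 = 52.0
Variance = sum((x_i - mean)^2) / n = 306.5
Std = sqrt(306.5) = 17.5071
Z = (x - mean) / std
= (61 - 52.0) / 17.5071
= 9.0 / 17.5071
= 0.51

0.51


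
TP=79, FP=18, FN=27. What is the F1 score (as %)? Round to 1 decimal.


Precision = TP / (TP + FP) = 79 / 97 = 0.8144
Recall = TP / (TP + FN) = 79 / 106 = 0.7453
F1 = 2 * P * R / (P + R)
= 2 * 0.8144 * 0.7453 / (0.8144 + 0.7453)
= 1.214 / 1.5597
= 0.7783
As percentage: 77.8%

77.8


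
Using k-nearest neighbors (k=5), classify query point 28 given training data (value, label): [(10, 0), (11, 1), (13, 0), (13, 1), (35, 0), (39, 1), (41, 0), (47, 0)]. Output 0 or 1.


Distances from query 28:
Point 35 (class 0): distance = 7
Point 39 (class 1): distance = 11
Point 41 (class 0): distance = 13
Point 13 (class 0): distance = 15
Point 13 (class 1): distance = 15
K=5 nearest neighbors: classes = [0, 1, 0, 0, 1]
Votes for class 1: 2 / 5
Majority vote => class 0

0


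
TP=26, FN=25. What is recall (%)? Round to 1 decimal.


Recall = TP / (TP + FN) * 100
= 26 / (26 + 25)
= 26 / 51
= 0.5098
= 51.0%

51.0


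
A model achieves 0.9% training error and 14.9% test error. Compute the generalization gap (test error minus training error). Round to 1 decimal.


Generalization gap = test_error - train_error
= 14.9 - 0.9
= 14.0%
A large gap suggests overfitting.

14.0


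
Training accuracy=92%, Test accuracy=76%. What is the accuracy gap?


Gap = train_accuracy - test_accuracy
= 92 - 76
= 16%
This gap suggests the model is overfitting.

16


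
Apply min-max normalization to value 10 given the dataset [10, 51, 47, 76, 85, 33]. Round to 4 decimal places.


Min = 10, Max = 85
Range = 85 - 10 = 75
Scaled = (x - min) / (max - min)
= (10 - 10) / 75
= 0 / 75
= 0.0000

0.0000


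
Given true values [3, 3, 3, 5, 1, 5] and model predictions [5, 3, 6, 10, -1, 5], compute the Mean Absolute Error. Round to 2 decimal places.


Absolute errors: [2, 0, 3, 5, 2, 0]
Sum of absolute errors = 12
MAE = 12 / 6 = 2.00

2.00


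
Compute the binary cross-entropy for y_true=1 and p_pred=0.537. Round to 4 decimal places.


For y=1: Loss = -log(p)
= -log(0.537)
= -(-0.6218)
= 0.6218

0.6218


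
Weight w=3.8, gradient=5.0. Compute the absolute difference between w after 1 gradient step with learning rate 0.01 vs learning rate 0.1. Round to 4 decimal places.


With lr=0.01: w_new = 3.8 - 0.01 * 5.0 = 3.75
With lr=0.1: w_new = 3.8 - 0.1 * 5.0 = 3.3
Absolute difference = |3.75 - 3.3|
= 0.4500

0.4500


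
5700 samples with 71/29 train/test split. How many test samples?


Train samples = 5700 * 71% = 4047
Test samples = 5700 - 4047
= 1653

1653


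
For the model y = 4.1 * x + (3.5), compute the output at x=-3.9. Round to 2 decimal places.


y = 4.1 * -3.9 + (3.5)
= -15.99 + (3.5)
= -12.49

-12.49


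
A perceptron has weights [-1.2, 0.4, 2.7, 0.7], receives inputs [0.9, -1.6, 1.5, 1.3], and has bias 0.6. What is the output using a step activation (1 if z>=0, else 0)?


z = w . x + b
= -1.2*0.9 + 0.4*-1.6 + 2.7*1.5 + 0.7*1.3 + 0.6
= -1.08 + -0.64 + 4.05 + 0.91 + 0.6
= 3.24 + 0.6
= 3.84
Since z = 3.84 >= 0, output = 1

1


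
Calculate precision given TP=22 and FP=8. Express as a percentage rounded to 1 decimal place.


Precision = TP / (TP + FP) * 100
= 22 / (22 + 8)
= 22 / 30
= 0.7333
= 73.3%

73.3


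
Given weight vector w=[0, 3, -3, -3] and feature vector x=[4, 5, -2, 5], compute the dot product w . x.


Element-wise products:
0 * 4 = 0
3 * 5 = 15
-3 * -2 = 6
-3 * 5 = -15
Sum = 0 + 15 + 6 + -15
= 6

6


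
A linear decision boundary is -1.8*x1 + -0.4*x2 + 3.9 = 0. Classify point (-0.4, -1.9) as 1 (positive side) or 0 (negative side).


Compute -1.8 * -0.4 + -0.4 * -1.9 + 3.9
= 0.72 + 0.76 + 3.9
= 5.38
Since 5.38 >= 0, the point is on the positive side.

1


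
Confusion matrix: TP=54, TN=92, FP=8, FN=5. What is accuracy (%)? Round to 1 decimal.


Accuracy = (TP + TN) / (TP + TN + FP + FN) * 100
= (54 + 92) / (54 + 92 + 8 + 5)
= 146 / 159
= 0.9182
= 91.8%

91.8


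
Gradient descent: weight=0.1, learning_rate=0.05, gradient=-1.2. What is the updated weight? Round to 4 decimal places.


w_new = w_old - lr * gradient
= 0.1 - 0.05 * -1.2
= 0.1 - (-0.06)
= 0.1600

0.1600


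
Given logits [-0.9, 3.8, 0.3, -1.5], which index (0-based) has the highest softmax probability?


Softmax is a monotonic transformation, so it preserves the argmax.
We need to find the index of the maximum logit.
Index 0: -0.9
Index 1: 3.8
Index 2: 0.3
Index 3: -1.5
Maximum logit = 3.8 at index 1

1


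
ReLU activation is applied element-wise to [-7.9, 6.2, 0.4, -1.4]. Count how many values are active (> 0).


ReLU(x) = max(0, x) for each element:
ReLU(-7.9) = 0
ReLU(6.2) = 6.2
ReLU(0.4) = 0.4
ReLU(-1.4) = 0
Active neurons (>0): 2

2


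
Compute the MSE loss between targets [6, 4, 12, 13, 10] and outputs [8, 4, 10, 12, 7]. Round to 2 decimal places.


Differences: [-2, 0, 2, 1, 3]
Squared errors: [4, 0, 4, 1, 9]
Sum of squared errors = 18
MSE = 18 / 5 = 3.60

3.60


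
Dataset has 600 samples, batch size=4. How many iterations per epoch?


Iterations per epoch = dataset_size / batch_size
= 600 / 4
= 150

150


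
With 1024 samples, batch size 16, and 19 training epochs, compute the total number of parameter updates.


Iterations per epoch = 1024 / 16 = 64
Total updates = iterations_per_epoch * epochs
= 64 * 19
= 1216

1216


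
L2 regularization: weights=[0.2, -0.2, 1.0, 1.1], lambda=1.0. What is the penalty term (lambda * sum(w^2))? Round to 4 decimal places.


Squaring each weight:
0.2^2 = 0.04
(-0.2)^2 = 0.04
1.0^2 = 1.0
1.1^2 = 1.21
Sum of squares = 2.29
Penalty = 1.0 * 2.29 = 2.2900

2.2900


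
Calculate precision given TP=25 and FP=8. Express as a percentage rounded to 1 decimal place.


Precision = TP / (TP + FP) * 100
= 25 / (25 + 8)
= 25 / 33
= 0.7576
= 75.8%

75.8


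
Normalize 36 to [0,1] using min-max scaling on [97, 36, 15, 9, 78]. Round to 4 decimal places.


Min = 9, Max = 97
Range = 97 - 9 = 88
Scaled = (x - min) / (max - min)
= (36 - 9) / 88
= 27 / 88
= 0.3068

0.3068


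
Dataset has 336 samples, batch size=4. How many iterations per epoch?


Iterations per epoch = dataset_size / batch_size
= 336 / 4
= 84

84


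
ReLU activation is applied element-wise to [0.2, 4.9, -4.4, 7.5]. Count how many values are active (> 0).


ReLU(x) = max(0, x) for each element:
ReLU(0.2) = 0.2
ReLU(4.9) = 4.9
ReLU(-4.4) = 0
ReLU(7.5) = 7.5
Active neurons (>0): 3

3


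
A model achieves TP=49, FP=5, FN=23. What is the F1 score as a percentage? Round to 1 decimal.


Precision = TP / (TP + FP) = 49 / 54 = 0.9074
Recall = TP / (TP + FN) = 49 / 72 = 0.6806
F1 = 2 * P * R / (P + R)
= 2 * 0.9074 * 0.6806 / (0.9074 + 0.6806)
= 1.2351 / 1.588
= 0.7778
As percentage: 77.8%

77.8


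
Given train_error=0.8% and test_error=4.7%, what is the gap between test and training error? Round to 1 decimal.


Generalization gap = test_error - train_error
= 4.7 - 0.8
= 3.9%
A moderate gap.

3.9


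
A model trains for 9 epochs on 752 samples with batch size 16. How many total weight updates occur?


Iterations per epoch = 752 / 16 = 47
Total updates = iterations_per_epoch * epochs
= 47 * 9
= 423

423


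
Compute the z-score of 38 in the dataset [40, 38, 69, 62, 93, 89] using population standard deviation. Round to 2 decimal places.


Mean = (40 + 38 + 69 + 62 + 93 + 89) / 6 = 65.1667
Variance = sum((x_i - mean)^2) / n = 456.4722
Std = sqrt(456.4722) = 21.3652
Z = (x - mean) / std
= (38 - 65.1667) / 21.3652
= -27.1667 / 21.3652
= -1.27

-1.27


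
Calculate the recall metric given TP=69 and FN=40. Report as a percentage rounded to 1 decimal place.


Recall = TP / (TP + FN) * 100
= 69 / (69 + 40)
= 69 / 109
= 0.633
= 63.3%

63.3


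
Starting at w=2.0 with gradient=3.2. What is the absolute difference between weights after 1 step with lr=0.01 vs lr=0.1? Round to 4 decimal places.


With lr=0.01: w_new = 2.0 - 0.01 * 3.2 = 1.968
With lr=0.1: w_new = 2.0 - 0.1 * 3.2 = 1.68
Absolute difference = |1.968 - 1.68|
= 0.2880

0.2880


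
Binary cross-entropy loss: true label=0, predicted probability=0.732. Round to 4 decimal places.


For y=0: Loss = -log(1-p)
= -log(1 - 0.732)
= -log(0.268)
= -(-1.3168)
= 1.3168

1.3168


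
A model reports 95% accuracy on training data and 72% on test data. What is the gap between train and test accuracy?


Gap = train_accuracy - test_accuracy
= 95 - 72
= 23%
This large gap strongly indicates overfitting.

23


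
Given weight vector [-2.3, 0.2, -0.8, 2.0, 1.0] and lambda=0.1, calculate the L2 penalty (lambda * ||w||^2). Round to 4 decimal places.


Squaring each weight:
(-2.3)^2 = 5.29
0.2^2 = 0.04
(-0.8)^2 = 0.64
2.0^2 = 4.0
1.0^2 = 1.0
Sum of squares = 10.97
Penalty = 0.1 * 10.97 = 1.0970

1.0970


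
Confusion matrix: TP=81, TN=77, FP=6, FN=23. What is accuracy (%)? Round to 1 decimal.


Accuracy = (TP + TN) / (TP + TN + FP + FN) * 100
= (81 + 77) / (81 + 77 + 6 + 23)
= 158 / 187
= 0.8449
= 84.5%

84.5


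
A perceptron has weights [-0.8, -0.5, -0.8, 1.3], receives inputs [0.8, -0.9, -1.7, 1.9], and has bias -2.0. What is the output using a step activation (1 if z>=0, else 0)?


z = w . x + b
= -0.8*0.8 + -0.5*-0.9 + -0.8*-1.7 + 1.3*1.9 + -2.0
= -0.64 + 0.45 + 1.36 + 2.47 + -2.0
= 3.64 + -2.0
= 1.64
Since z = 1.64 >= 0, output = 1

1


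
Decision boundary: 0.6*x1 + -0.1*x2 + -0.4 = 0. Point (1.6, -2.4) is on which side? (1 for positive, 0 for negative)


Compute 0.6 * 1.6 + -0.1 * -2.4 + -0.4
= 0.96 + 0.24 + -0.4
= 0.8
Since 0.8 >= 0, the point is on the positive side.

1


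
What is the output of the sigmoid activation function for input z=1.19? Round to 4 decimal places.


sigmoid(z) = 1 / (1 + exp(-z))
exp(-(1.19)) = exp(-1.19) = 0.3042
1 + 0.3042 = 1.3042
1 / 1.3042 = 0.7667

0.7667


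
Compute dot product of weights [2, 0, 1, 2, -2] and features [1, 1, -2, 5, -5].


Element-wise products:
2 * 1 = 2
0 * 1 = 0
1 * -2 = -2
2 * 5 = 10
-2 * -5 = 10
Sum = 2 + 0 + -2 + 10 + 10
= 20

20


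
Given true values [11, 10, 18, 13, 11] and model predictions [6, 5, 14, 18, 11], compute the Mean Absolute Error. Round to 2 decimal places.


Absolute errors: [5, 5, 4, 5, 0]
Sum of absolute errors = 19
MAE = 19 / 5 = 3.80

3.80


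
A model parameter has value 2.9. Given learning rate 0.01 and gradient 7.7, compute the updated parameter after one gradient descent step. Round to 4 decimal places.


w_new = w_old - lr * gradient
= 2.9 - 0.01 * 7.7
= 2.9 - (0.077)
= 2.8230

2.8230


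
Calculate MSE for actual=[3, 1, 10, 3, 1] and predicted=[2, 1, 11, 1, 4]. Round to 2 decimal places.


Differences: [1, 0, -1, 2, -3]
Squared errors: [1, 0, 1, 4, 9]
Sum of squared errors = 15
MSE = 15 / 5 = 3.00

3.00


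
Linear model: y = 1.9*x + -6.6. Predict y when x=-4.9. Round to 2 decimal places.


y = 1.9 * -4.9 + (-6.6)
= -9.31 + (-6.6)
= -15.91

-15.91


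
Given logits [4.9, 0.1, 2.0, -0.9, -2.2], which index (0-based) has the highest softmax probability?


Softmax is a monotonic transformation, so it preserves the argmax.
We need to find the index of the maximum logit.
Index 0: 4.9
Index 1: 0.1
Index 2: 2.0
Index 3: -0.9
Index 4: -2.2
Maximum logit = 4.9 at index 0

0


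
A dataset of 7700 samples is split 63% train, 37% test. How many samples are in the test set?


Train samples = 7700 * 63% = 4851
Test samples = 7700 - 4851
= 2849

2849


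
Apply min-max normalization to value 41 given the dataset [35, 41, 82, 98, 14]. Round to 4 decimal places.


Min = 14, Max = 98
Range = 98 - 14 = 84
Scaled = (x - min) / (max - min)
= (41 - 14) / 84
= 27 / 84
= 0.3214

0.3214


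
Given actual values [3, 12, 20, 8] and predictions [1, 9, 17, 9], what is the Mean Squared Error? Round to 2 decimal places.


Differences: [2, 3, 3, -1]
Squared errors: [4, 9, 9, 1]
Sum of squared errors = 23
MSE = 23 / 4 = 5.75

5.75


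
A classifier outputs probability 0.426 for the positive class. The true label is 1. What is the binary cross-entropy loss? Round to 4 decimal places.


For y=1: Loss = -log(p)
= -log(0.426)
= -(-0.8533)
= 0.8533

0.8533


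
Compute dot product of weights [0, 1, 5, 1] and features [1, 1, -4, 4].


Element-wise products:
0 * 1 = 0
1 * 1 = 1
5 * -4 = -20
1 * 4 = 4
Sum = 0 + 1 + -20 + 4
= -15

-15


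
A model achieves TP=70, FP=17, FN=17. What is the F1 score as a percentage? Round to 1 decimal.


Precision = TP / (TP + FP) = 70 / 87 = 0.8046
Recall = TP / (TP + FN) = 70 / 87 = 0.8046
F1 = 2 * P * R / (P + R)
= 2 * 0.8046 * 0.8046 / (0.8046 + 0.8046)
= 1.2948 / 1.6092
= 0.8046
As percentage: 80.5%

80.5


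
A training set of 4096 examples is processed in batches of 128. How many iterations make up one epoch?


Iterations per epoch = dataset_size / batch_size
= 4096 / 128
= 32

32


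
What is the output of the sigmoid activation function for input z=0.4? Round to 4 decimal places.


sigmoid(z) = 1 / (1 + exp(-z))
exp(-(0.4)) = exp(-0.4) = 0.6703
1 + 0.6703 = 1.6703
1 / 1.6703 = 0.5987

0.5987


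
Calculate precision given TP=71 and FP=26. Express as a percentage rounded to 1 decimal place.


Precision = TP / (TP + FP) * 100
= 71 / (71 + 26)
= 71 / 97
= 0.732
= 73.2%

73.2


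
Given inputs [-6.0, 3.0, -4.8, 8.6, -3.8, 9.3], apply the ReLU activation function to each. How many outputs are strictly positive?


ReLU(x) = max(0, x) for each element:
ReLU(-6.0) = 0
ReLU(3.0) = 3.0
ReLU(-4.8) = 0
ReLU(8.6) = 8.6
ReLU(-3.8) = 0
ReLU(9.3) = 9.3
Active neurons (>0): 3

3


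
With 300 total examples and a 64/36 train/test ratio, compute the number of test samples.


Train samples = 300 * 64% = 192
Test samples = 300 - 192
= 108

108


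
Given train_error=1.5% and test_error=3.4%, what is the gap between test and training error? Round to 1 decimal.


Generalization gap = test_error - train_error
= 3.4 - 1.5
= 1.9%
A small gap suggests good generalization.

1.9


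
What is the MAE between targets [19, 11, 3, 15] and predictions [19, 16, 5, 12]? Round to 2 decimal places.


Absolute errors: [0, 5, 2, 3]
Sum of absolute errors = 10
MAE = 10 / 4 = 2.50

2.50


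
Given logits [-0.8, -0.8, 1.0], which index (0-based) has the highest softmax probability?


Softmax is a monotonic transformation, so it preserves the argmax.
We need to find the index of the maximum logit.
Index 0: -0.8
Index 1: -0.8
Index 2: 1.0
Maximum logit = 1.0 at index 2

2


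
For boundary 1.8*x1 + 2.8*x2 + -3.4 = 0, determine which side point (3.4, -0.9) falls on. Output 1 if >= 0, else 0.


Compute 1.8 * 3.4 + 2.8 * -0.9 + -3.4
= 6.12 + -2.52 + -3.4
= 0.2
Since 0.2 >= 0, the point is on the positive side.

1


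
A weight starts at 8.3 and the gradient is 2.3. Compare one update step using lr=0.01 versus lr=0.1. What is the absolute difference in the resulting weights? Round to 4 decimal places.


With lr=0.01: w_new = 8.3 - 0.01 * 2.3 = 8.277
With lr=0.1: w_new = 8.3 - 0.1 * 2.3 = 8.07
Absolute difference = |8.277 - 8.07|
= 0.2070

0.2070


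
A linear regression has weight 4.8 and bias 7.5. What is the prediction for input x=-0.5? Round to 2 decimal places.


y = 4.8 * -0.5 + (7.5)
= -2.4 + (7.5)
= 5.10

5.10


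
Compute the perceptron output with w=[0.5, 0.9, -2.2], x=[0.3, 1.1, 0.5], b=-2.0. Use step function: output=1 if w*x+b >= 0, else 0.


z = w . x + b
= 0.5*0.3 + 0.9*1.1 + -2.2*0.5 + -2.0
= 0.15 + 0.99 + -1.1 + -2.0
= 0.04 + -2.0
= -1.96
Since z = -1.96 < 0, output = 0

0


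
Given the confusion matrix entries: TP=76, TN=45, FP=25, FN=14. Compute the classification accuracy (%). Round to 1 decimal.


Accuracy = (TP + TN) / (TP + TN + FP + FN) * 100
= (76 + 45) / (76 + 45 + 25 + 14)
= 121 / 160
= 0.7562
= 75.6%

75.6


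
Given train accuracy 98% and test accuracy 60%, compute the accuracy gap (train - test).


Gap = train_accuracy - test_accuracy
= 98 - 60
= 38%
This large gap strongly indicates overfitting.

38


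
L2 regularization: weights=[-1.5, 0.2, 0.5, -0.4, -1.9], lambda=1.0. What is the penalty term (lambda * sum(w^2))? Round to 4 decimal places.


Squaring each weight:
(-1.5)^2 = 2.25
0.2^2 = 0.04
0.5^2 = 0.25
(-0.4)^2 = 0.16
(-1.9)^2 = 3.61
Sum of squares = 6.31
Penalty = 1.0 * 6.31 = 6.3100

6.3100


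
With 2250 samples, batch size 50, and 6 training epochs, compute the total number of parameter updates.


Iterations per epoch = 2250 / 50 = 45
Total updates = iterations_per_epoch * epochs
= 45 * 6
= 270

270


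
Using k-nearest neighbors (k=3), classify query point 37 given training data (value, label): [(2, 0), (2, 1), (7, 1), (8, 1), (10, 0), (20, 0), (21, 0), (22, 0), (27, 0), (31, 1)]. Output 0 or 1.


Distances from query 37:
Point 31 (class 1): distance = 6
Point 27 (class 0): distance = 10
Point 22 (class 0): distance = 15
K=3 nearest neighbors: classes = [1, 0, 0]
Votes for class 1: 1 / 3
Majority vote => class 0

0


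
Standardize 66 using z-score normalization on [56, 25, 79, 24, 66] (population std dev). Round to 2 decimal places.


Mean = (56 + 25 + 79 + 24 + 66) / 5 = 50.0
Variance = sum((x_i - mean)^2) / n = 486.8
Std = sqrt(486.8) = 22.0635
Z = (x - mean) / std
= (66 - 50.0) / 22.0635
= 16.0 / 22.0635
= 0.73

0.73


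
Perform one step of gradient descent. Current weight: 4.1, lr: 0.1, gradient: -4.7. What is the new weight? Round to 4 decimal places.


w_new = w_old - lr * gradient
= 4.1 - 0.1 * -4.7
= 4.1 - (-0.47)
= 4.5700

4.5700


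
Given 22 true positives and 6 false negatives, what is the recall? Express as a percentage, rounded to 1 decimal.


Recall = TP / (TP + FN) * 100
= 22 / (22 + 6)
= 22 / 28
= 0.7857
= 78.6%

78.6


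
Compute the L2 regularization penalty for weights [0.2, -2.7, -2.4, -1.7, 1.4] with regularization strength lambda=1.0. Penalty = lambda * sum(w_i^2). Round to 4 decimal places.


Squaring each weight:
0.2^2 = 0.04
(-2.7)^2 = 7.29
(-2.4)^2 = 5.76
(-1.7)^2 = 2.89
1.4^2 = 1.96
Sum of squares = 17.94
Penalty = 1.0 * 17.94 = 17.9400

17.9400


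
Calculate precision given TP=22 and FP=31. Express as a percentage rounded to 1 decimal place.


Precision = TP / (TP + FP) * 100
= 22 / (22 + 31)
= 22 / 53
= 0.4151
= 41.5%

41.5


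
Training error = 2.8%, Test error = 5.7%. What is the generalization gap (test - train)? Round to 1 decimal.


Generalization gap = test_error - train_error
= 5.7 - 2.8
= 2.9%
A moderate gap.

2.9


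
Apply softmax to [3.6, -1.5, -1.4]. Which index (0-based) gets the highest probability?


Softmax is a monotonic transformation, so it preserves the argmax.
We need to find the index of the maximum logit.
Index 0: 3.6
Index 1: -1.5
Index 2: -1.4
Maximum logit = 3.6 at index 0

0


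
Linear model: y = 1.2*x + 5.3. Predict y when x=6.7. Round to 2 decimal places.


y = 1.2 * 6.7 + (5.3)
= 8.04 + (5.3)
= 13.34

13.34


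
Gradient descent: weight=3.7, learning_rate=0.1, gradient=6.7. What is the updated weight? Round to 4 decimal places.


w_new = w_old - lr * gradient
= 3.7 - 0.1 * 6.7
= 3.7 - (0.67)
= 3.0300

3.0300


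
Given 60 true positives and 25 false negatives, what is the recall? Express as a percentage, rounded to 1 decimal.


Recall = TP / (TP + FN) * 100
= 60 / (60 + 25)
= 60 / 85
= 0.7059
= 70.6%

70.6


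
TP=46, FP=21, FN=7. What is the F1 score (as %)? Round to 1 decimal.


Precision = TP / (TP + FP) = 46 / 67 = 0.6866
Recall = TP / (TP + FN) = 46 / 53 = 0.8679
F1 = 2 * P * R / (P + R)
= 2 * 0.6866 * 0.8679 / (0.6866 + 0.8679)
= 1.1918 / 1.5545
= 0.7667
As percentage: 76.7%

76.7


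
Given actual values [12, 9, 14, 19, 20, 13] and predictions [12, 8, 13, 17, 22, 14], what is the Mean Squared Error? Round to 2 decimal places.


Differences: [0, 1, 1, 2, -2, -1]
Squared errors: [0, 1, 1, 4, 4, 1]
Sum of squared errors = 11
MSE = 11 / 6 = 1.83

1.83


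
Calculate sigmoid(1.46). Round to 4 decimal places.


sigmoid(z) = 1 / (1 + exp(-z))
exp(-(1.46)) = exp(-1.46) = 0.2322
1 + 0.2322 = 1.2322
1 / 1.2322 = 0.8115

0.8115


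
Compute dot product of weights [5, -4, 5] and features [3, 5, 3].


Element-wise products:
5 * 3 = 15
-4 * 5 = -20
5 * 3 = 15
Sum = 15 + -20 + 15
= 10

10


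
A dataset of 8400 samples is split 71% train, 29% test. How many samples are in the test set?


Train samples = 8400 * 71% = 5964
Test samples = 8400 - 5964
= 2436

2436


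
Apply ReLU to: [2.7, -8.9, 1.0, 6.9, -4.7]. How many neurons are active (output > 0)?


ReLU(x) = max(0, x) for each element:
ReLU(2.7) = 2.7
ReLU(-8.9) = 0
ReLU(1.0) = 1.0
ReLU(6.9) = 6.9
ReLU(-4.7) = 0
Active neurons (>0): 3

3


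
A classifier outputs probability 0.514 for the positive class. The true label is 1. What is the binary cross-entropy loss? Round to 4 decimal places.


For y=1: Loss = -log(p)
= -log(0.514)
= -(-0.6655)
= 0.6655

0.6655


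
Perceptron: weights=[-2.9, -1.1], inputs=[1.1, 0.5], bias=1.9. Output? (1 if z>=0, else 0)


z = w . x + b
= -2.9*1.1 + -1.1*0.5 + 1.9
= -3.19 + -0.55 + 1.9
= -3.74 + 1.9
= -1.84
Since z = -1.84 < 0, output = 0

0
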